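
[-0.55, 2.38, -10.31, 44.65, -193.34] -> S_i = -0.55*(-4.33)^i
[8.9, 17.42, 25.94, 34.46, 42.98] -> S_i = 8.90 + 8.52*i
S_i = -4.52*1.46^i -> [-4.52, -6.6, -9.63, -14.07, -20.54]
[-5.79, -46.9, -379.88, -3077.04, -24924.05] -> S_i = -5.79*8.10^i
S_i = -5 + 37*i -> [-5, 32, 69, 106, 143]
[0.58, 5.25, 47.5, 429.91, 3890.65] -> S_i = 0.58*9.05^i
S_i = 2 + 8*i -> [2, 10, 18, 26, 34]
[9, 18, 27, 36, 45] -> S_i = 9 + 9*i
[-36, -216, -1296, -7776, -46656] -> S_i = -36*6^i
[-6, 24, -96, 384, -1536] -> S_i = -6*-4^i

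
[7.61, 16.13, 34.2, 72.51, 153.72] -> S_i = 7.61*2.12^i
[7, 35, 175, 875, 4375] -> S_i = 7*5^i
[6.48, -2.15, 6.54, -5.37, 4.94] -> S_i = Random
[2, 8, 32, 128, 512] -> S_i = 2*4^i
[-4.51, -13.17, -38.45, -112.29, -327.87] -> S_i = -4.51*2.92^i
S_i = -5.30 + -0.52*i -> [-5.3, -5.82, -6.34, -6.86, -7.38]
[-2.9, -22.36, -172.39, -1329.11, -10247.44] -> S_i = -2.90*7.71^i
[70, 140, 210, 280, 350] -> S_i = 70 + 70*i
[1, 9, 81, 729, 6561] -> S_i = 1*9^i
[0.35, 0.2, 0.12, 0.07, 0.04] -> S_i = 0.35*0.58^i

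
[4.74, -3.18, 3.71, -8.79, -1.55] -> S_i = Random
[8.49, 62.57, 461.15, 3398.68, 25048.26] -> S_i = 8.49*7.37^i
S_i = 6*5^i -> [6, 30, 150, 750, 3750]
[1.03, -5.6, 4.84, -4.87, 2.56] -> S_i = Random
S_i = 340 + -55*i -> [340, 285, 230, 175, 120]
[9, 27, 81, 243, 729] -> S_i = 9*3^i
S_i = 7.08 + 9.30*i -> [7.08, 16.38, 25.68, 34.98, 44.28]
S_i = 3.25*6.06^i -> [3.25, 19.7, 119.35, 723.27, 4383.02]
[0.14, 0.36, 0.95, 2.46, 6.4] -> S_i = 0.14*2.60^i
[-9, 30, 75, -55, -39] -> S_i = Random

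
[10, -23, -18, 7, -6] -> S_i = Random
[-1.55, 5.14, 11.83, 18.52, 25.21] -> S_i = -1.55 + 6.69*i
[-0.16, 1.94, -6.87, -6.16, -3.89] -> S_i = Random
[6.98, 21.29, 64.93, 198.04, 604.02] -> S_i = 6.98*3.05^i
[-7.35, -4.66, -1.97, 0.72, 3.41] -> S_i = -7.35 + 2.69*i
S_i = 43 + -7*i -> [43, 36, 29, 22, 15]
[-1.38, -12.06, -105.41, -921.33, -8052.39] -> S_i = -1.38*8.74^i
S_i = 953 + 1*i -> [953, 954, 955, 956, 957]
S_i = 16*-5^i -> [16, -80, 400, -2000, 10000]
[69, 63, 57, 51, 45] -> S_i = 69 + -6*i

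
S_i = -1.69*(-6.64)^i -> [-1.69, 11.22, -74.51, 494.76, -3285.18]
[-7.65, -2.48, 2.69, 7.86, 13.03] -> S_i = -7.65 + 5.17*i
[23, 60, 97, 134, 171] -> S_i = 23 + 37*i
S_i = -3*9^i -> [-3, -27, -243, -2187, -19683]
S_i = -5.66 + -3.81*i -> [-5.66, -9.47, -13.28, -17.09, -20.9]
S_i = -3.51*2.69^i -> [-3.51, -9.44, -25.4, -68.32, -183.79]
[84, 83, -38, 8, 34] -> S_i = Random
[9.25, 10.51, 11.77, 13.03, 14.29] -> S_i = 9.25 + 1.26*i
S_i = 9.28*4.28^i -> [9.28, 39.72, 169.99, 727.58, 3114.03]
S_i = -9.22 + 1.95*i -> [-9.22, -7.27, -5.32, -3.37, -1.42]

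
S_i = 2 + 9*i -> [2, 11, 20, 29, 38]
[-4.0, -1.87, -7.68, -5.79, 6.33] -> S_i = Random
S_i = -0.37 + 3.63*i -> [-0.37, 3.26, 6.89, 10.52, 14.15]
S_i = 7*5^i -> [7, 35, 175, 875, 4375]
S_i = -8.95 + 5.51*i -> [-8.95, -3.44, 2.07, 7.58, 13.09]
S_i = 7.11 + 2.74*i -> [7.11, 9.85, 12.59, 15.33, 18.07]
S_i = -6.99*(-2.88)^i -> [-6.99, 20.13, -57.98, 166.98, -480.89]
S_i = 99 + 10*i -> [99, 109, 119, 129, 139]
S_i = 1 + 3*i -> [1, 4, 7, 10, 13]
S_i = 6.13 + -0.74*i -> [6.13, 5.39, 4.65, 3.91, 3.17]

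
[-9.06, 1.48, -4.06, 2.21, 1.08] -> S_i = Random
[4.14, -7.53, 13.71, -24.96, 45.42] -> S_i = 4.14*(-1.82)^i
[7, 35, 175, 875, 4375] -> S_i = 7*5^i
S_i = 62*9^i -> [62, 558, 5022, 45198, 406782]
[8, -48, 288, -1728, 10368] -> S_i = 8*-6^i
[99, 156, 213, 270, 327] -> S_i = 99 + 57*i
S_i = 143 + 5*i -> [143, 148, 153, 158, 163]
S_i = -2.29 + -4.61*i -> [-2.29, -6.9, -11.51, -16.12, -20.73]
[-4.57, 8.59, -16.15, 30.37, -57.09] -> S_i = -4.57*(-1.88)^i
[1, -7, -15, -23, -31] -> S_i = 1 + -8*i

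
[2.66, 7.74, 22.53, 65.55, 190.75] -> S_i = 2.66*2.91^i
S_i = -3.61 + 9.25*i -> [-3.61, 5.64, 14.89, 24.14, 33.39]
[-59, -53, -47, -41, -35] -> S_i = -59 + 6*i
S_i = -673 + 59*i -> [-673, -614, -555, -496, -437]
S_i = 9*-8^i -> [9, -72, 576, -4608, 36864]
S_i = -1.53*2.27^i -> [-1.53, -3.47, -7.88, -17.9, -40.63]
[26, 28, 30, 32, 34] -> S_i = 26 + 2*i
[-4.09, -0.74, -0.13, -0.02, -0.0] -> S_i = -4.09*0.18^i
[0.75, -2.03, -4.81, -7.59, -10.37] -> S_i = 0.75 + -2.78*i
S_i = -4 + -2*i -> [-4, -6, -8, -10, -12]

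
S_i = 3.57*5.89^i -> [3.57, 21.03, 123.85, 729.48, 4296.64]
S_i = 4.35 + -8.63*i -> [4.35, -4.28, -12.91, -21.54, -30.17]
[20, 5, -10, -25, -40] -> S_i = 20 + -15*i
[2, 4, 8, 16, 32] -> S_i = 2*2^i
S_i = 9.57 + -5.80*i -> [9.57, 3.77, -2.03, -7.83, -13.63]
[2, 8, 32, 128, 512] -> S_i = 2*4^i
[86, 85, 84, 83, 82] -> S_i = 86 + -1*i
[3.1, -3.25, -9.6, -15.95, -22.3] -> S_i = 3.10 + -6.35*i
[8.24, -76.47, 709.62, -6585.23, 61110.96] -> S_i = 8.24*(-9.28)^i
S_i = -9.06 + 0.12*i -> [-9.06, -8.94, -8.82, -8.7, -8.58]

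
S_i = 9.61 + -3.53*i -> [9.61, 6.08, 2.55, -0.98, -4.51]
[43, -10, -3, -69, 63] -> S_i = Random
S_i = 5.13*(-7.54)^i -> [5.13, -38.68, 291.65, -2199.03, 16580.7]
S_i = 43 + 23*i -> [43, 66, 89, 112, 135]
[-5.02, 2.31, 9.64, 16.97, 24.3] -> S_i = -5.02 + 7.33*i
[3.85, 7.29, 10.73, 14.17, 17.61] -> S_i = 3.85 + 3.44*i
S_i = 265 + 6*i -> [265, 271, 277, 283, 289]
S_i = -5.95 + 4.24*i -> [-5.95, -1.71, 2.53, 6.77, 11.01]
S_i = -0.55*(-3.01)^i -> [-0.55, 1.66, -4.98, 15.0, -45.15]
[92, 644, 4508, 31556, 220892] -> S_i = 92*7^i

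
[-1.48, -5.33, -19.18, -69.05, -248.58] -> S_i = -1.48*3.60^i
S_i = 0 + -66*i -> [0, -66, -132, -198, -264]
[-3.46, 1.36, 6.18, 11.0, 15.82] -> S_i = -3.46 + 4.82*i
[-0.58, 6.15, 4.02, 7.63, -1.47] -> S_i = Random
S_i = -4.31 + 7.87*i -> [-4.31, 3.56, 11.43, 19.3, 27.17]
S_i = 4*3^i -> [4, 12, 36, 108, 324]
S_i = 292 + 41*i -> [292, 333, 374, 415, 456]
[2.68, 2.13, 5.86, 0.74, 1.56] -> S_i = Random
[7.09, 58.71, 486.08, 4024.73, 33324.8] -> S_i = 7.09*8.28^i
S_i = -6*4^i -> [-6, -24, -96, -384, -1536]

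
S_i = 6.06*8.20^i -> [6.06, 49.69, 407.47, 3341.29, 27398.58]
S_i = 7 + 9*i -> [7, 16, 25, 34, 43]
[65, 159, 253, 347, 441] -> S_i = 65 + 94*i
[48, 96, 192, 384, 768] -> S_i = 48*2^i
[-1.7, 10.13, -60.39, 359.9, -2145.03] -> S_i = -1.70*(-5.96)^i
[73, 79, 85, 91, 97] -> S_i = 73 + 6*i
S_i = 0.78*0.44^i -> [0.78, 0.34, 0.15, 0.07, 0.03]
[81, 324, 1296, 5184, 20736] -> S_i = 81*4^i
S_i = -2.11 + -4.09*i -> [-2.11, -6.2, -10.29, -14.38, -18.47]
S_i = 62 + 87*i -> [62, 149, 236, 323, 410]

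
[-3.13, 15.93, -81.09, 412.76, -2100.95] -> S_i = -3.13*(-5.09)^i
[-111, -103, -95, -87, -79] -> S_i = -111 + 8*i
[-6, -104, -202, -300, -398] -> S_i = -6 + -98*i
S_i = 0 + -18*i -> [0, -18, -36, -54, -72]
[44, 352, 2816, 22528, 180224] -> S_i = 44*8^i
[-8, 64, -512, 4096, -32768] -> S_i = -8*-8^i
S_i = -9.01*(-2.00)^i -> [-9.01, 18.02, -36.04, 72.08, -144.16]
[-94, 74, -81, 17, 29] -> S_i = Random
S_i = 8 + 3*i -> [8, 11, 14, 17, 20]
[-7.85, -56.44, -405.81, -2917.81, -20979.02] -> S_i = -7.85*7.19^i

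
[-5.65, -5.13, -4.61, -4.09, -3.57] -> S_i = -5.65 + 0.52*i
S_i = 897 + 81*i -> [897, 978, 1059, 1140, 1221]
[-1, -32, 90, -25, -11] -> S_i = Random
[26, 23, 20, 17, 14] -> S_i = 26 + -3*i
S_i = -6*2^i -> [-6, -12, -24, -48, -96]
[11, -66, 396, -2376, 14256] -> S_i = 11*-6^i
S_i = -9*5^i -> [-9, -45, -225, -1125, -5625]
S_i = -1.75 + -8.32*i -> [-1.75, -10.07, -18.39, -26.71, -35.03]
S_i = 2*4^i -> [2, 8, 32, 128, 512]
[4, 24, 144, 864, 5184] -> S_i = 4*6^i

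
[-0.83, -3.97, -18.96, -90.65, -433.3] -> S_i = -0.83*4.78^i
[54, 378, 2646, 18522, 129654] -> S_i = 54*7^i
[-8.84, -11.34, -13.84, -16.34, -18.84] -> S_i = -8.84 + -2.50*i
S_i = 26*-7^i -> [26, -182, 1274, -8918, 62426]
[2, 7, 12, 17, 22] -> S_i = 2 + 5*i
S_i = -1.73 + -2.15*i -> [-1.73, -3.88, -6.03, -8.18, -10.33]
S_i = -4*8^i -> [-4, -32, -256, -2048, -16384]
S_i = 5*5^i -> [5, 25, 125, 625, 3125]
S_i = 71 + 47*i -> [71, 118, 165, 212, 259]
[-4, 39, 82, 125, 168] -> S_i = -4 + 43*i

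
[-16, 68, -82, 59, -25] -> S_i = Random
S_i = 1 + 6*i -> [1, 7, 13, 19, 25]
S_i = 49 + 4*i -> [49, 53, 57, 61, 65]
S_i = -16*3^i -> [-16, -48, -144, -432, -1296]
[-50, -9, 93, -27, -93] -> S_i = Random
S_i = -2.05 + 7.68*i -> [-2.05, 5.63, 13.31, 20.99, 28.67]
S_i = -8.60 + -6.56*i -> [-8.6, -15.16, -21.72, -28.28, -34.84]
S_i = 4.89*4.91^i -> [4.89, 24.01, 117.89, 578.83, 2842.07]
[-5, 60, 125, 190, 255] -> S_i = -5 + 65*i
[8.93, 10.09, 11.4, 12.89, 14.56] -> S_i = 8.93*1.13^i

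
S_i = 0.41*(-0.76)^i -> [0.41, -0.31, 0.24, -0.18, 0.14]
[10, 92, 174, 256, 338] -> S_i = 10 + 82*i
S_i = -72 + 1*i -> [-72, -71, -70, -69, -68]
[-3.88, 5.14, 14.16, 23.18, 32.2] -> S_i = -3.88 + 9.02*i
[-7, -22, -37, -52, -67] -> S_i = -7 + -15*i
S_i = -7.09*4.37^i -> [-7.09, -30.98, -135.4, -591.68, -2585.66]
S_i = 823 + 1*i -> [823, 824, 825, 826, 827]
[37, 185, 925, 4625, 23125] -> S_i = 37*5^i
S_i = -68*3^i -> [-68, -204, -612, -1836, -5508]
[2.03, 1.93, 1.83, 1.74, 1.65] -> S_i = 2.03*0.95^i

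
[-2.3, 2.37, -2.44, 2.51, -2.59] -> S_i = -2.30*(-1.03)^i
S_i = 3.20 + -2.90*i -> [3.2, 0.3, -2.6, -5.5, -8.4]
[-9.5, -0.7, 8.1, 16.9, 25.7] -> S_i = -9.50 + 8.80*i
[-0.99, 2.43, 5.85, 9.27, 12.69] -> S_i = -0.99 + 3.42*i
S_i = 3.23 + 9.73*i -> [3.23, 12.96, 22.69, 32.42, 42.15]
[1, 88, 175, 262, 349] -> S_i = 1 + 87*i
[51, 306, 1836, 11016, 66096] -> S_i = 51*6^i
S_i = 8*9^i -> [8, 72, 648, 5832, 52488]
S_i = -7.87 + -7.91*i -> [-7.87, -15.78, -23.69, -31.6, -39.51]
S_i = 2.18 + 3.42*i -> [2.18, 5.6, 9.02, 12.44, 15.86]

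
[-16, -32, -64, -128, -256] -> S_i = -16*2^i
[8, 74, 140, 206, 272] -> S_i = 8 + 66*i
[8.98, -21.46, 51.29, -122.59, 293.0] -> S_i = 8.98*(-2.39)^i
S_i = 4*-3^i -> [4, -12, 36, -108, 324]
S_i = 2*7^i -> [2, 14, 98, 686, 4802]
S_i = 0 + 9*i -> [0, 9, 18, 27, 36]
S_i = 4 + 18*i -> [4, 22, 40, 58, 76]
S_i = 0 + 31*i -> [0, 31, 62, 93, 124]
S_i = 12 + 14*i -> [12, 26, 40, 54, 68]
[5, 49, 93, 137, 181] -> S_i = 5 + 44*i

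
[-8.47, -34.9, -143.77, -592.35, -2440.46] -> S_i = -8.47*4.12^i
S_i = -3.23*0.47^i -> [-3.23, -1.52, -0.71, -0.34, -0.16]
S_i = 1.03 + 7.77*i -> [1.03, 8.8, 16.57, 24.34, 32.11]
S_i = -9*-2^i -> [-9, 18, -36, 72, -144]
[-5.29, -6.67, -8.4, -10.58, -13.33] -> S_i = -5.29*1.26^i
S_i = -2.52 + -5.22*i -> [-2.52, -7.74, -12.96, -18.18, -23.4]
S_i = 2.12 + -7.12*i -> [2.12, -5.0, -12.12, -19.24, -26.36]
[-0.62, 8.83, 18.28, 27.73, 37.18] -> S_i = -0.62 + 9.45*i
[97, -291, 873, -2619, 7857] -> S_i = 97*-3^i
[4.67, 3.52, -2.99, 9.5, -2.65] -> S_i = Random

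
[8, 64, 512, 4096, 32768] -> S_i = 8*8^i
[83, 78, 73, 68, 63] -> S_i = 83 + -5*i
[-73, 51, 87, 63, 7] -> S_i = Random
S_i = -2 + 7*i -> [-2, 5, 12, 19, 26]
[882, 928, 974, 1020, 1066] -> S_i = 882 + 46*i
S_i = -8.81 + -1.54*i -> [-8.81, -10.35, -11.89, -13.43, -14.97]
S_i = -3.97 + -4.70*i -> [-3.97, -8.67, -13.37, -18.07, -22.77]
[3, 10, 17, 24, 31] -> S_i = 3 + 7*i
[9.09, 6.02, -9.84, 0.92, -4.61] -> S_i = Random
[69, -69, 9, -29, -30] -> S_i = Random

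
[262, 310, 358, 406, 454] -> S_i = 262 + 48*i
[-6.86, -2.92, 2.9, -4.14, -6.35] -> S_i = Random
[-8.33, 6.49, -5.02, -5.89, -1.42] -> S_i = Random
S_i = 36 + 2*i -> [36, 38, 40, 42, 44]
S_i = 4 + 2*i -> [4, 6, 8, 10, 12]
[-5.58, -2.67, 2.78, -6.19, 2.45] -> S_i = Random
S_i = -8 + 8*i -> [-8, 0, 8, 16, 24]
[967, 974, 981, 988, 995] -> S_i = 967 + 7*i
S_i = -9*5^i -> [-9, -45, -225, -1125, -5625]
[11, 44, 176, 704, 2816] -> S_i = 11*4^i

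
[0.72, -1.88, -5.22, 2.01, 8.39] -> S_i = Random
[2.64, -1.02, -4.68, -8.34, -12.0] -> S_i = 2.64 + -3.66*i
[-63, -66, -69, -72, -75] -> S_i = -63 + -3*i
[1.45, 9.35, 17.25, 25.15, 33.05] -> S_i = 1.45 + 7.90*i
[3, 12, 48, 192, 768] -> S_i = 3*4^i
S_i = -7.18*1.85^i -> [-7.18, -13.28, -24.57, -45.46, -84.1]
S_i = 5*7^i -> [5, 35, 245, 1715, 12005]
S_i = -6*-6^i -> [-6, 36, -216, 1296, -7776]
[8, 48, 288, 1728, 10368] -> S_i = 8*6^i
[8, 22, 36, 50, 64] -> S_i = 8 + 14*i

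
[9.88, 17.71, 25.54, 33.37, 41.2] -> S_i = 9.88 + 7.83*i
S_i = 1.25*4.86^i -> [1.25, 6.08, 29.52, 143.49, 697.36]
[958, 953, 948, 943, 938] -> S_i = 958 + -5*i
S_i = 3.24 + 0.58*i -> [3.24, 3.82, 4.4, 4.98, 5.56]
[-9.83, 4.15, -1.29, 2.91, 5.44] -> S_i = Random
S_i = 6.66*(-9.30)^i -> [6.66, -61.94, 576.02, -5357.02, 49820.26]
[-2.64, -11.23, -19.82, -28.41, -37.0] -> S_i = -2.64 + -8.59*i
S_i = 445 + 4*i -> [445, 449, 453, 457, 461]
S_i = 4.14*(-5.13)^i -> [4.14, -21.24, 108.95, -558.92, 2867.28]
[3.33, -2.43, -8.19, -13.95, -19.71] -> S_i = 3.33 + -5.76*i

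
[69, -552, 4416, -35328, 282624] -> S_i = 69*-8^i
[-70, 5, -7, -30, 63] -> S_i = Random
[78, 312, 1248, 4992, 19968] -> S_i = 78*4^i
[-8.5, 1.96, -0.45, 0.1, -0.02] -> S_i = -8.50*(-0.23)^i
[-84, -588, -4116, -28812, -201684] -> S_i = -84*7^i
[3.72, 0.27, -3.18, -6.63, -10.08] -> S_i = 3.72 + -3.45*i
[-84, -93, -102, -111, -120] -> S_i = -84 + -9*i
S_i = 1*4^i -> [1, 4, 16, 64, 256]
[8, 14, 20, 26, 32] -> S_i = 8 + 6*i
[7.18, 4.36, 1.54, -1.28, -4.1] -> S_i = 7.18 + -2.82*i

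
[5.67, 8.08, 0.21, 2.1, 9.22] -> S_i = Random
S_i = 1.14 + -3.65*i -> [1.14, -2.51, -6.16, -9.81, -13.46]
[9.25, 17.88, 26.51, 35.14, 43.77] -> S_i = 9.25 + 8.63*i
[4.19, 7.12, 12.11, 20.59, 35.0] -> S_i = 4.19*1.70^i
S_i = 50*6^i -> [50, 300, 1800, 10800, 64800]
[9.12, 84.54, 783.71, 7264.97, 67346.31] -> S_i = 9.12*9.27^i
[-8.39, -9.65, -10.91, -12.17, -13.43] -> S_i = -8.39 + -1.26*i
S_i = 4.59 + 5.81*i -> [4.59, 10.4, 16.21, 22.02, 27.83]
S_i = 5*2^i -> [5, 10, 20, 40, 80]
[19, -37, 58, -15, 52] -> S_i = Random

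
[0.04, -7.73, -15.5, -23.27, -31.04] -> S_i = 0.04 + -7.77*i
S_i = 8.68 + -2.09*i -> [8.68, 6.59, 4.5, 2.41, 0.32]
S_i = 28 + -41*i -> [28, -13, -54, -95, -136]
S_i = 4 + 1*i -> [4, 5, 6, 7, 8]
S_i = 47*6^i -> [47, 282, 1692, 10152, 60912]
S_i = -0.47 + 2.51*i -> [-0.47, 2.04, 4.55, 7.06, 9.57]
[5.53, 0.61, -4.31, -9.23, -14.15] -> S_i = 5.53 + -4.92*i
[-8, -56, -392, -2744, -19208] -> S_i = -8*7^i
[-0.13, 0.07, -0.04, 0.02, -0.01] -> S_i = -0.13*(-0.55)^i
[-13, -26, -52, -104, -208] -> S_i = -13*2^i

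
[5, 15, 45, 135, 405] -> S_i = 5*3^i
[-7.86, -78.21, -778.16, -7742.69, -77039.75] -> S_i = -7.86*9.95^i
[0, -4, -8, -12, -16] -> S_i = 0 + -4*i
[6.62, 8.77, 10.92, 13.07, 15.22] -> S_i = 6.62 + 2.15*i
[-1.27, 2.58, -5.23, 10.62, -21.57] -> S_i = -1.27*(-2.03)^i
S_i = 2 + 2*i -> [2, 4, 6, 8, 10]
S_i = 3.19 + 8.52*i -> [3.19, 11.71, 20.23, 28.75, 37.27]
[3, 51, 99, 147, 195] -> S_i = 3 + 48*i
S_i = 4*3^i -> [4, 12, 36, 108, 324]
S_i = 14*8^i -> [14, 112, 896, 7168, 57344]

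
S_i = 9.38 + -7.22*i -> [9.38, 2.16, -5.06, -12.28, -19.5]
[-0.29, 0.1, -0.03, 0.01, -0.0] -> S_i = -0.29*(-0.33)^i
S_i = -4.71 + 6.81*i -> [-4.71, 2.1, 8.91, 15.72, 22.53]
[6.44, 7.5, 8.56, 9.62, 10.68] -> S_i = 6.44 + 1.06*i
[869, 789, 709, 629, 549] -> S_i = 869 + -80*i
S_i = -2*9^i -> [-2, -18, -162, -1458, -13122]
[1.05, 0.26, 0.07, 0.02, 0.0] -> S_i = 1.05*0.25^i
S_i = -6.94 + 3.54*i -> [-6.94, -3.4, 0.14, 3.68, 7.22]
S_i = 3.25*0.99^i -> [3.25, 3.22, 3.19, 3.15, 3.12]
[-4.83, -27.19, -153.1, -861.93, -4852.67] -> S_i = -4.83*5.63^i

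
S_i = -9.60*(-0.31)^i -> [-9.6, 2.98, -0.92, 0.29, -0.09]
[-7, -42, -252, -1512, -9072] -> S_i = -7*6^i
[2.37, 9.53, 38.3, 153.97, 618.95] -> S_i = 2.37*4.02^i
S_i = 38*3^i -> [38, 114, 342, 1026, 3078]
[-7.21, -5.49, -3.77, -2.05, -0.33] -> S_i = -7.21 + 1.72*i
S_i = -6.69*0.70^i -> [-6.69, -4.68, -3.28, -2.29, -1.61]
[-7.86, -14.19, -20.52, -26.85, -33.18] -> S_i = -7.86 + -6.33*i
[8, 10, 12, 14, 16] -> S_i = 8 + 2*i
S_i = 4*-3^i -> [4, -12, 36, -108, 324]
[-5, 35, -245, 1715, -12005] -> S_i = -5*-7^i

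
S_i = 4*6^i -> [4, 24, 144, 864, 5184]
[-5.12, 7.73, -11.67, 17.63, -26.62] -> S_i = -5.12*(-1.51)^i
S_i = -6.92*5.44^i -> [-6.92, -37.64, -204.79, -1114.05, -6060.41]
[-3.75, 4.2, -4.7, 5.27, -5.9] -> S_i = -3.75*(-1.12)^i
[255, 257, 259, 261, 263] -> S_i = 255 + 2*i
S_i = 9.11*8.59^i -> [9.11, 78.25, 672.21, 5774.28, 49601.07]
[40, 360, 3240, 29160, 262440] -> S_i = 40*9^i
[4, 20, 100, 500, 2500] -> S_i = 4*5^i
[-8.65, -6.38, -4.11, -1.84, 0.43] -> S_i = -8.65 + 2.27*i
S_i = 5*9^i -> [5, 45, 405, 3645, 32805]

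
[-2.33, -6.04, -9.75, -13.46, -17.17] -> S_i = -2.33 + -3.71*i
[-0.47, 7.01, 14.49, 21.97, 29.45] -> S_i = -0.47 + 7.48*i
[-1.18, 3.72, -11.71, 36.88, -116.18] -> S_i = -1.18*(-3.15)^i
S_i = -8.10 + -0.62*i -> [-8.1, -8.72, -9.34, -9.96, -10.58]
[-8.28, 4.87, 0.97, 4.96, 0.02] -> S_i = Random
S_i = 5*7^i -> [5, 35, 245, 1715, 12005]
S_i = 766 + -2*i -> [766, 764, 762, 760, 758]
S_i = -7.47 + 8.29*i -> [-7.47, 0.82, 9.11, 17.4, 25.69]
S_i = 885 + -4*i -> [885, 881, 877, 873, 869]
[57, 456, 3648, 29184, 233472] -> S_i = 57*8^i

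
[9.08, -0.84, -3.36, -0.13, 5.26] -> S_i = Random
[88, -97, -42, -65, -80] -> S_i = Random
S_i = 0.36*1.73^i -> [0.36, 0.62, 1.08, 1.86, 3.22]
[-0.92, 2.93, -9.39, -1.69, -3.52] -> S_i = Random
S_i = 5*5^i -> [5, 25, 125, 625, 3125]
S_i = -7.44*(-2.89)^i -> [-7.44, 21.5, -62.14, 179.58, -519.0]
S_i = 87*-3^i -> [87, -261, 783, -2349, 7047]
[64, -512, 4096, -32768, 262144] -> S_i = 64*-8^i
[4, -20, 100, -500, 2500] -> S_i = 4*-5^i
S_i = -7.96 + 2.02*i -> [-7.96, -5.94, -3.92, -1.9, 0.12]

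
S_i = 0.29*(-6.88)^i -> [0.29, -2.0, 13.73, -94.44, 649.76]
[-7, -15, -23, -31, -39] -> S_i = -7 + -8*i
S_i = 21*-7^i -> [21, -147, 1029, -7203, 50421]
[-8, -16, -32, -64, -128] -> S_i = -8*2^i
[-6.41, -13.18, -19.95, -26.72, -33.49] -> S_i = -6.41 + -6.77*i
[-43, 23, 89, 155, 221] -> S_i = -43 + 66*i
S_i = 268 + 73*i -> [268, 341, 414, 487, 560]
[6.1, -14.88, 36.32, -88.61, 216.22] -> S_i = 6.10*(-2.44)^i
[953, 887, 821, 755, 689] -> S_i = 953 + -66*i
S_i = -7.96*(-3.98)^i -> [-7.96, 31.68, -126.09, 501.84, -1997.31]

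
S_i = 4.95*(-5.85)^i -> [4.95, -28.96, 169.4, -991.0, 5797.34]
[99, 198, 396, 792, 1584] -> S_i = 99*2^i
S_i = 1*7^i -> [1, 7, 49, 343, 2401]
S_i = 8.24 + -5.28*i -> [8.24, 2.96, -2.32, -7.6, -12.88]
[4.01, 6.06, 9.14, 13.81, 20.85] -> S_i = 4.01*1.51^i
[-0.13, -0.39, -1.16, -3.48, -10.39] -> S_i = -0.13*2.99^i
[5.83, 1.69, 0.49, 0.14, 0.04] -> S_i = 5.83*0.29^i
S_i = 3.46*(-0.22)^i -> [3.46, -0.76, 0.17, -0.04, 0.01]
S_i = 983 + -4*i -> [983, 979, 975, 971, 967]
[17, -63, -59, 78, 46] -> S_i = Random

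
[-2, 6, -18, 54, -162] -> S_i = -2*-3^i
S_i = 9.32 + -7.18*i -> [9.32, 2.14, -5.04, -12.22, -19.4]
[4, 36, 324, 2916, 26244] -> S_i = 4*9^i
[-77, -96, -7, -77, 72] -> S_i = Random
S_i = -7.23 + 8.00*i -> [-7.23, 0.77, 8.77, 16.77, 24.77]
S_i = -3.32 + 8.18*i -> [-3.32, 4.86, 13.04, 21.22, 29.4]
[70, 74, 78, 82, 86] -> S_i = 70 + 4*i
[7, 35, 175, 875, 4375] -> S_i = 7*5^i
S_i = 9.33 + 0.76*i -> [9.33, 10.09, 10.85, 11.61, 12.37]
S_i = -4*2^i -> [-4, -8, -16, -32, -64]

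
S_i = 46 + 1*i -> [46, 47, 48, 49, 50]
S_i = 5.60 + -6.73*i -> [5.6, -1.13, -7.86, -14.59, -21.32]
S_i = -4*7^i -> [-4, -28, -196, -1372, -9604]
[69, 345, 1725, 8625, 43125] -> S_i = 69*5^i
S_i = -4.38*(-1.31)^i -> [-4.38, 5.74, -7.52, 9.85, -12.9]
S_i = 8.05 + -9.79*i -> [8.05, -1.74, -11.53, -21.32, -31.11]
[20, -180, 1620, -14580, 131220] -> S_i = 20*-9^i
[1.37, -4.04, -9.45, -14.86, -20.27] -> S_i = 1.37 + -5.41*i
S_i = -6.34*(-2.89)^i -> [-6.34, 18.32, -52.95, 153.03, -442.26]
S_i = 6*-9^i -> [6, -54, 486, -4374, 39366]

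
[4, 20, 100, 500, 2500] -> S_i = 4*5^i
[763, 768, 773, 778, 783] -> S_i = 763 + 5*i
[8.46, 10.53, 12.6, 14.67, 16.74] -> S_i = 8.46 + 2.07*i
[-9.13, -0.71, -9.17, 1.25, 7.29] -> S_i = Random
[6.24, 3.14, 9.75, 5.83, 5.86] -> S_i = Random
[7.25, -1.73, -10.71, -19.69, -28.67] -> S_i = 7.25 + -8.98*i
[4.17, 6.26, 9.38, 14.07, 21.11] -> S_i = 4.17*1.50^i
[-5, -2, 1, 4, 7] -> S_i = -5 + 3*i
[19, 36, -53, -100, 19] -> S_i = Random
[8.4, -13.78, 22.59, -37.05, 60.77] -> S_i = 8.40*(-1.64)^i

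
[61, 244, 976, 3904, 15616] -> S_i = 61*4^i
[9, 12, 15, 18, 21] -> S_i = 9 + 3*i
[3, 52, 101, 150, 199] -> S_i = 3 + 49*i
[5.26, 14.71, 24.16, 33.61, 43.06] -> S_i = 5.26 + 9.45*i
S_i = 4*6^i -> [4, 24, 144, 864, 5184]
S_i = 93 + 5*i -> [93, 98, 103, 108, 113]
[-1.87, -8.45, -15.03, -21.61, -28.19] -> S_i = -1.87 + -6.58*i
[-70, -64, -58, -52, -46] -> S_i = -70 + 6*i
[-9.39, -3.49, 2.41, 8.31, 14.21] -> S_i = -9.39 + 5.90*i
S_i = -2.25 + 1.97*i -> [-2.25, -0.28, 1.69, 3.66, 5.63]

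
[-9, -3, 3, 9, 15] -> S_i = -9 + 6*i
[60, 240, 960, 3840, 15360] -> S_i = 60*4^i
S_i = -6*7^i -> [-6, -42, -294, -2058, -14406]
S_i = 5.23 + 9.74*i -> [5.23, 14.97, 24.71, 34.45, 44.19]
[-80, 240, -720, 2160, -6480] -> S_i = -80*-3^i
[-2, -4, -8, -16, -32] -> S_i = -2*2^i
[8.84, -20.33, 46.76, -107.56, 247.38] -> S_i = 8.84*(-2.30)^i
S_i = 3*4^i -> [3, 12, 48, 192, 768]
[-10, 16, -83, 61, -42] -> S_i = Random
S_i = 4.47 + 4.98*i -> [4.47, 9.45, 14.43, 19.41, 24.39]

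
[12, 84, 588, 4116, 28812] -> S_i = 12*7^i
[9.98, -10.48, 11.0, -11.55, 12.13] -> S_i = 9.98*(-1.05)^i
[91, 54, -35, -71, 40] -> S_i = Random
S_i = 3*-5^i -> [3, -15, 75, -375, 1875]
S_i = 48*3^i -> [48, 144, 432, 1296, 3888]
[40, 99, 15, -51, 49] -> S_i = Random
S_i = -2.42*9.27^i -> [-2.42, -22.43, -207.96, -1927.77, -17870.4]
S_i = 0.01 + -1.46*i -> [0.01, -1.45, -2.91, -4.37, -5.83]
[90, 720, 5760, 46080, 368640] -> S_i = 90*8^i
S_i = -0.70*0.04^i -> [-0.7, -0.03, -0.0, -0.0, -0.0]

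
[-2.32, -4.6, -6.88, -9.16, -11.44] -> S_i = -2.32 + -2.28*i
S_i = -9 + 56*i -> [-9, 47, 103, 159, 215]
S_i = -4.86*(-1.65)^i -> [-4.86, 8.02, -13.23, 21.83, -36.02]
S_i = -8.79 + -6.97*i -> [-8.79, -15.76, -22.73, -29.7, -36.67]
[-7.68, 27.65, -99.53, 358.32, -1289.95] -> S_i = -7.68*(-3.60)^i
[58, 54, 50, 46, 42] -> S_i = 58 + -4*i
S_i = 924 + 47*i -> [924, 971, 1018, 1065, 1112]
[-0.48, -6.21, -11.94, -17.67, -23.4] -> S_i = -0.48 + -5.73*i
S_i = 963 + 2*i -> [963, 965, 967, 969, 971]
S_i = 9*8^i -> [9, 72, 576, 4608, 36864]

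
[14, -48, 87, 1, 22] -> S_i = Random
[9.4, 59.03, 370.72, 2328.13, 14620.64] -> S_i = 9.40*6.28^i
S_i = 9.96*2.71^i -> [9.96, 26.99, 73.15, 198.23, 537.2]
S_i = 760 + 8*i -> [760, 768, 776, 784, 792]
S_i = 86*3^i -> [86, 258, 774, 2322, 6966]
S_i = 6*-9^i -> [6, -54, 486, -4374, 39366]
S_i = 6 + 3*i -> [6, 9, 12, 15, 18]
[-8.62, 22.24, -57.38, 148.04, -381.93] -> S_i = -8.62*(-2.58)^i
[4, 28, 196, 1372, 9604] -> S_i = 4*7^i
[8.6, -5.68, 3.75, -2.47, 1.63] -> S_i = 8.60*(-0.66)^i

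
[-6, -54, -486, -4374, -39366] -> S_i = -6*9^i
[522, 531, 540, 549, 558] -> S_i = 522 + 9*i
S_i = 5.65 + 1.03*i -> [5.65, 6.68, 7.71, 8.74, 9.77]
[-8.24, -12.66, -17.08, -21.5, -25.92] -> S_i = -8.24 + -4.42*i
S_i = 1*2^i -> [1, 2, 4, 8, 16]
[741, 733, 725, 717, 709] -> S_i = 741 + -8*i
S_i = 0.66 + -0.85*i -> [0.66, -0.19, -1.04, -1.89, -2.74]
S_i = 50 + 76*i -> [50, 126, 202, 278, 354]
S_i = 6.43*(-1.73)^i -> [6.43, -11.12, 19.24, -33.29, 57.6]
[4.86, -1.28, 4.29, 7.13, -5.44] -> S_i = Random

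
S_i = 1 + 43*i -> [1, 44, 87, 130, 173]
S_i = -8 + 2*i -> [-8, -6, -4, -2, 0]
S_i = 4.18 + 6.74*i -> [4.18, 10.92, 17.66, 24.4, 31.14]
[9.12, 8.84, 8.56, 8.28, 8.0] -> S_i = 9.12 + -0.28*i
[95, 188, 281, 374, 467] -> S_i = 95 + 93*i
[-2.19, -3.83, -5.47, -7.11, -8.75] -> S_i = -2.19 + -1.64*i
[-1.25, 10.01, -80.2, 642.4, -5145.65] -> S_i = -1.25*(-8.01)^i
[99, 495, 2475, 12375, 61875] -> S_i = 99*5^i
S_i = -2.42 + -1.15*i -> [-2.42, -3.57, -4.72, -5.87, -7.02]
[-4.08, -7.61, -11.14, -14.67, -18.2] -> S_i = -4.08 + -3.53*i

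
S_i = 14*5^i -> [14, 70, 350, 1750, 8750]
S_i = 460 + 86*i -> [460, 546, 632, 718, 804]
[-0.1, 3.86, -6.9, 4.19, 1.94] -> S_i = Random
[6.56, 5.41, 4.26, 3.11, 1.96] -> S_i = 6.56 + -1.15*i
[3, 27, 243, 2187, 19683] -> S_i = 3*9^i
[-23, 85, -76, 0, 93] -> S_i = Random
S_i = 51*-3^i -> [51, -153, 459, -1377, 4131]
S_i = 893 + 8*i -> [893, 901, 909, 917, 925]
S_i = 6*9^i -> [6, 54, 486, 4374, 39366]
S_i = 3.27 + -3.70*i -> [3.27, -0.43, -4.13, -7.83, -11.53]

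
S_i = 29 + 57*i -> [29, 86, 143, 200, 257]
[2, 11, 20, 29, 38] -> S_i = 2 + 9*i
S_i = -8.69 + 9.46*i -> [-8.69, 0.77, 10.23, 19.69, 29.15]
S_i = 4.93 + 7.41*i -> [4.93, 12.34, 19.75, 27.16, 34.57]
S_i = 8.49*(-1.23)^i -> [8.49, -10.44, 12.84, -15.8, 19.43]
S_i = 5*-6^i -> [5, -30, 180, -1080, 6480]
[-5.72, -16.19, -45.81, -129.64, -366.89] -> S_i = -5.72*2.83^i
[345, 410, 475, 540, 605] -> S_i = 345 + 65*i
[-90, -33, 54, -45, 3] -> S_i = Random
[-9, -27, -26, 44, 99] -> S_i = Random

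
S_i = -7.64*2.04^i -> [-7.64, -15.59, -31.79, -64.86, -132.32]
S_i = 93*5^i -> [93, 465, 2325, 11625, 58125]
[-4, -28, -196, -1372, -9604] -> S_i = -4*7^i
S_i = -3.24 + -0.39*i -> [-3.24, -3.63, -4.02, -4.41, -4.8]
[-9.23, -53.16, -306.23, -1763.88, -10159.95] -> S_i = -9.23*5.76^i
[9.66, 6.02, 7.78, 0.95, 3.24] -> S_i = Random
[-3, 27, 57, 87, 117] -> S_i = -3 + 30*i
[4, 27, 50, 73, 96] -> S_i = 4 + 23*i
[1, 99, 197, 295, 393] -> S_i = 1 + 98*i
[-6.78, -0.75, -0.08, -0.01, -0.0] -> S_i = -6.78*0.11^i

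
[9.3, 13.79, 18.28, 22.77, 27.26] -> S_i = 9.30 + 4.49*i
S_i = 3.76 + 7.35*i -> [3.76, 11.11, 18.46, 25.81, 33.16]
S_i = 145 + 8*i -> [145, 153, 161, 169, 177]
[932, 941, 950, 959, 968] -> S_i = 932 + 9*i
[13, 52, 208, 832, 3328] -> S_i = 13*4^i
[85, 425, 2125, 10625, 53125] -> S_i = 85*5^i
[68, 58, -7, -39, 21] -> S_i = Random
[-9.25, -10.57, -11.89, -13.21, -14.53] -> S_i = -9.25 + -1.32*i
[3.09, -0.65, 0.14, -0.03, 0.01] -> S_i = 3.09*(-0.21)^i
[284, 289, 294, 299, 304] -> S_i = 284 + 5*i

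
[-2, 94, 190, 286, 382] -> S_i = -2 + 96*i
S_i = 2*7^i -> [2, 14, 98, 686, 4802]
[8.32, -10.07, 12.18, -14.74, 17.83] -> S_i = 8.32*(-1.21)^i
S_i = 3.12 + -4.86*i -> [3.12, -1.74, -6.6, -11.46, -16.32]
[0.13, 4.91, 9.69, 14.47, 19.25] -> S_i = 0.13 + 4.78*i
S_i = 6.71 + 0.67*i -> [6.71, 7.38, 8.05, 8.72, 9.39]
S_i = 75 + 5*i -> [75, 80, 85, 90, 95]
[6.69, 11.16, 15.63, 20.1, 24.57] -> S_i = 6.69 + 4.47*i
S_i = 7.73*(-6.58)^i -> [7.73, -50.86, 334.68, -2202.2, 14490.49]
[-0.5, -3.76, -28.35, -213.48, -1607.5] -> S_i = -0.50*7.53^i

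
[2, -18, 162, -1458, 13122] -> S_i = 2*-9^i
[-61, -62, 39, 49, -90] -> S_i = Random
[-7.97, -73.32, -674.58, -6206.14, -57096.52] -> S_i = -7.97*9.20^i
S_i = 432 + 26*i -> [432, 458, 484, 510, 536]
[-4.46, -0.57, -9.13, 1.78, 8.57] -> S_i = Random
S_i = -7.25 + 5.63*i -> [-7.25, -1.62, 4.01, 9.64, 15.27]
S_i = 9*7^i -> [9, 63, 441, 3087, 21609]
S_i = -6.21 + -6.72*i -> [-6.21, -12.93, -19.65, -26.37, -33.09]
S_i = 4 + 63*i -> [4, 67, 130, 193, 256]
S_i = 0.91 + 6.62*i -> [0.91, 7.53, 14.15, 20.77, 27.39]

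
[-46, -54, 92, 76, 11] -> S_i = Random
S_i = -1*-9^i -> [-1, 9, -81, 729, -6561]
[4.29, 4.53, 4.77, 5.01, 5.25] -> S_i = 4.29 + 0.24*i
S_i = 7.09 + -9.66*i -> [7.09, -2.57, -12.23, -21.89, -31.55]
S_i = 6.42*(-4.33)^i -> [6.42, -27.8, 120.37, -521.19, 2256.77]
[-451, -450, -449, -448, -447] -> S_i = -451 + 1*i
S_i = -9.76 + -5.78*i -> [-9.76, -15.54, -21.32, -27.1, -32.88]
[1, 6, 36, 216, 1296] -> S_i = 1*6^i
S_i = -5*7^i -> [-5, -35, -245, -1715, -12005]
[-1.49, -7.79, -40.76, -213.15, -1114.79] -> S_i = -1.49*5.23^i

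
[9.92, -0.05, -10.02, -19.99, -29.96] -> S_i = 9.92 + -9.97*i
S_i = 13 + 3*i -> [13, 16, 19, 22, 25]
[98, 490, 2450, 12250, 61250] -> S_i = 98*5^i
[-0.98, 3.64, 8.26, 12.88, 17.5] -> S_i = -0.98 + 4.62*i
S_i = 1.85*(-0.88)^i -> [1.85, -1.63, 1.43, -1.26, 1.11]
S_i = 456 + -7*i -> [456, 449, 442, 435, 428]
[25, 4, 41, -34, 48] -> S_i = Random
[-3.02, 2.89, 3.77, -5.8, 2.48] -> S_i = Random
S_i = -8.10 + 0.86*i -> [-8.1, -7.24, -6.38, -5.52, -4.66]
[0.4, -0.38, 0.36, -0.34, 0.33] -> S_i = 0.40*(-0.95)^i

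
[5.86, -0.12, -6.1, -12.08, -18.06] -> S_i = 5.86 + -5.98*i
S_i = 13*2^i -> [13, 26, 52, 104, 208]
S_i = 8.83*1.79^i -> [8.83, 15.81, 28.29, 50.64, 90.65]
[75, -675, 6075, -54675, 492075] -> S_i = 75*-9^i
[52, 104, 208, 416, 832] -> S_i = 52*2^i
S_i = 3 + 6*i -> [3, 9, 15, 21, 27]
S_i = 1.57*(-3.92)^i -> [1.57, -6.15, 24.13, -94.57, 370.72]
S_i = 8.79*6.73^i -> [8.79, 59.16, 398.12, 2679.38, 18032.22]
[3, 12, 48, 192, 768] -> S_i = 3*4^i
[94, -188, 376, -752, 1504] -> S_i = 94*-2^i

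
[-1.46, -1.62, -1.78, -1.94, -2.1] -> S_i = -1.46 + -0.16*i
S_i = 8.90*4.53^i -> [8.9, 40.32, 182.64, 827.34, 3747.86]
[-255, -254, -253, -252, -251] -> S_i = -255 + 1*i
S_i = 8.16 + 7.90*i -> [8.16, 16.06, 23.96, 31.86, 39.76]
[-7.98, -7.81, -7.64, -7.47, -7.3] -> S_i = -7.98 + 0.17*i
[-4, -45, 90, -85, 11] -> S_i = Random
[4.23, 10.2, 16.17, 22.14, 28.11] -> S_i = 4.23 + 5.97*i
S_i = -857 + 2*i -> [-857, -855, -853, -851, -849]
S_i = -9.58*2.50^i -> [-9.58, -23.95, -59.88, -149.69, -374.22]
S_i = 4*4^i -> [4, 16, 64, 256, 1024]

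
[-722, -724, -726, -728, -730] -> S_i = -722 + -2*i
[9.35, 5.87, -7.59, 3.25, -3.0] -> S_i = Random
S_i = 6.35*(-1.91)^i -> [6.35, -12.13, 23.17, -44.25, 84.51]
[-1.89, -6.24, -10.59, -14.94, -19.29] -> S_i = -1.89 + -4.35*i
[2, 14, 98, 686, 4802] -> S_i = 2*7^i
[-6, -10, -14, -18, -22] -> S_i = -6 + -4*i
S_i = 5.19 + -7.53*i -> [5.19, -2.34, -9.87, -17.4, -24.93]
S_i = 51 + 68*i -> [51, 119, 187, 255, 323]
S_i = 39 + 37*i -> [39, 76, 113, 150, 187]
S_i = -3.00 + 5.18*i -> [-3.0, 2.18, 7.36, 12.54, 17.72]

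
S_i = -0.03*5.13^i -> [-0.03, -0.15, -0.79, -4.05, -20.78]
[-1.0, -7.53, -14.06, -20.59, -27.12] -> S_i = -1.00 + -6.53*i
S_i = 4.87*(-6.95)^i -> [4.87, -33.85, 235.23, -1634.87, 11362.35]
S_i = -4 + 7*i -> [-4, 3, 10, 17, 24]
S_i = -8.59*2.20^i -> [-8.59, -18.9, -41.58, -91.47, -201.23]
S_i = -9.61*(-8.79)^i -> [-9.61, 84.47, -742.51, 6526.65, -57369.21]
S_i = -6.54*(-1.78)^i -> [-6.54, 11.64, -20.72, 36.88, -65.65]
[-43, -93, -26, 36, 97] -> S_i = Random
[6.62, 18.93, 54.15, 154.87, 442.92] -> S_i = 6.62*2.86^i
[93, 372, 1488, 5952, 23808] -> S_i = 93*4^i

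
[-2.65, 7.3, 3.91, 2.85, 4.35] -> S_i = Random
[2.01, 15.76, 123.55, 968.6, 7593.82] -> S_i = 2.01*7.84^i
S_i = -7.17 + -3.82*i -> [-7.17, -10.99, -14.81, -18.63, -22.45]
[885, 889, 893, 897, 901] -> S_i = 885 + 4*i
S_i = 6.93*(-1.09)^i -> [6.93, -7.55, 8.23, -8.97, 9.78]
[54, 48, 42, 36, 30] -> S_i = 54 + -6*i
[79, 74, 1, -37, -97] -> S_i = Random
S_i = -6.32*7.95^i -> [-6.32, -50.24, -399.44, -3175.55, -25245.59]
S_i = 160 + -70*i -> [160, 90, 20, -50, -120]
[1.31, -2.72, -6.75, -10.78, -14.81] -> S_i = 1.31 + -4.03*i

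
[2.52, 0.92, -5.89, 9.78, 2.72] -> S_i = Random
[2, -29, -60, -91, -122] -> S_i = 2 + -31*i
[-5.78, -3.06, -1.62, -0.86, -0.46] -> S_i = -5.78*0.53^i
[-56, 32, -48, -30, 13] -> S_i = Random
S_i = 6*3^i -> [6, 18, 54, 162, 486]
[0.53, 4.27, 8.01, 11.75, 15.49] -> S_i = 0.53 + 3.74*i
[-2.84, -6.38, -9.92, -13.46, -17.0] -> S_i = -2.84 + -3.54*i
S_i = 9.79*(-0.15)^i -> [9.79, -1.47, 0.22, -0.03, 0.0]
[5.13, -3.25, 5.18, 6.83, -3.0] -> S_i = Random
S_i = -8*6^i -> [-8, -48, -288, -1728, -10368]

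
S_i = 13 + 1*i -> [13, 14, 15, 16, 17]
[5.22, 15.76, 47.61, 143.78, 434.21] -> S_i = 5.22*3.02^i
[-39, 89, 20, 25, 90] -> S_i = Random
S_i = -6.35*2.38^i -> [-6.35, -15.11, -35.97, -85.61, -203.74]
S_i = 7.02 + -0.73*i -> [7.02, 6.29, 5.56, 4.83, 4.1]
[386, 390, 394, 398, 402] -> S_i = 386 + 4*i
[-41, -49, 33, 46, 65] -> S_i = Random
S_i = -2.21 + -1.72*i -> [-2.21, -3.93, -5.65, -7.37, -9.09]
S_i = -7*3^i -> [-7, -21, -63, -189, -567]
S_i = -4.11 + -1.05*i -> [-4.11, -5.16, -6.21, -7.26, -8.31]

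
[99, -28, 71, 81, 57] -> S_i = Random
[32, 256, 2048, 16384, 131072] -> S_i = 32*8^i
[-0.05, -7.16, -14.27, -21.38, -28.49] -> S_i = -0.05 + -7.11*i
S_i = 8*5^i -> [8, 40, 200, 1000, 5000]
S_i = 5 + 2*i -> [5, 7, 9, 11, 13]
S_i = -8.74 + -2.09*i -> [-8.74, -10.83, -12.92, -15.01, -17.1]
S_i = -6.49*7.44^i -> [-6.49, -48.29, -359.24, -2672.78, -19885.5]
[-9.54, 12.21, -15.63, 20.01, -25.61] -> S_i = -9.54*(-1.28)^i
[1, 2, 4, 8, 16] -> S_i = 1*2^i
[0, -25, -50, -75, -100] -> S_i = 0 + -25*i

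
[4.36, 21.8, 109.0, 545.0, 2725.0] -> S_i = 4.36*5.00^i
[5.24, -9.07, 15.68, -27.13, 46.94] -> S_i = 5.24*(-1.73)^i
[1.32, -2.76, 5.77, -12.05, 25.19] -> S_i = 1.32*(-2.09)^i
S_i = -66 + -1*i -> [-66, -67, -68, -69, -70]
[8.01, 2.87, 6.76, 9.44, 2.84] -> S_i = Random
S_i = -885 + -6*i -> [-885, -891, -897, -903, -909]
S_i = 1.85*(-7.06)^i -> [1.85, -13.06, 92.21, -651.01, 4596.11]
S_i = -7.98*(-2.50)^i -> [-7.98, 19.95, -49.88, 124.69, -311.72]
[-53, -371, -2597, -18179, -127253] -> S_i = -53*7^i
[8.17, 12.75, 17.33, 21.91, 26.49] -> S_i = 8.17 + 4.58*i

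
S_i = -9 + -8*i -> [-9, -17, -25, -33, -41]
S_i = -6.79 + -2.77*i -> [-6.79, -9.56, -12.33, -15.1, -17.87]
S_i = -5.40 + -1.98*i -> [-5.4, -7.38, -9.36, -11.34, -13.32]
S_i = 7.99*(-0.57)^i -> [7.99, -4.55, 2.6, -1.48, 0.84]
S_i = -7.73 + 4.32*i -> [-7.73, -3.41, 0.91, 5.23, 9.55]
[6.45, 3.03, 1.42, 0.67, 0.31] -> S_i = 6.45*0.47^i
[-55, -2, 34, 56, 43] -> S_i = Random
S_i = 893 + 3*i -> [893, 896, 899, 902, 905]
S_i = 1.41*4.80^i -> [1.41, 6.77, 32.49, 155.93, 748.49]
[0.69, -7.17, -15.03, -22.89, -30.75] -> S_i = 0.69 + -7.86*i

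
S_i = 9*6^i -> [9, 54, 324, 1944, 11664]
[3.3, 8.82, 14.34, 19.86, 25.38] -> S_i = 3.30 + 5.52*i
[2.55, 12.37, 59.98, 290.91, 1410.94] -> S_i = 2.55*4.85^i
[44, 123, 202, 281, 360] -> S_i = 44 + 79*i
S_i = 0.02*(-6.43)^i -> [0.02, -0.13, 0.83, -5.32, 34.19]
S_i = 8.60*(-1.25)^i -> [8.6, -10.75, 13.44, -16.8, 21.0]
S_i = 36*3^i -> [36, 108, 324, 972, 2916]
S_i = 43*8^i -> [43, 344, 2752, 22016, 176128]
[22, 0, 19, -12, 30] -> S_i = Random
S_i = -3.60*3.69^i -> [-3.6, -13.28, -49.02, -180.88, -667.43]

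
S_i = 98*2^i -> [98, 196, 392, 784, 1568]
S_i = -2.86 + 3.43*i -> [-2.86, 0.57, 4.0, 7.43, 10.86]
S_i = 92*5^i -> [92, 460, 2300, 11500, 57500]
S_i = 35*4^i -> [35, 140, 560, 2240, 8960]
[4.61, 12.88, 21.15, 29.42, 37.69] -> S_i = 4.61 + 8.27*i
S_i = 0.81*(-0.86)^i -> [0.81, -0.7, 0.6, -0.52, 0.44]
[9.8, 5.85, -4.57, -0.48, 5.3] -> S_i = Random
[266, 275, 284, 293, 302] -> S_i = 266 + 9*i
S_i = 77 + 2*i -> [77, 79, 81, 83, 85]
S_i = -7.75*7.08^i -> [-7.75, -54.87, -388.48, -2750.44, -19473.08]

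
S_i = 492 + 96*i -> [492, 588, 684, 780, 876]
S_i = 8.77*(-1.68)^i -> [8.77, -14.73, 24.75, -41.58, 69.86]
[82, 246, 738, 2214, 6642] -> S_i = 82*3^i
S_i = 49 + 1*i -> [49, 50, 51, 52, 53]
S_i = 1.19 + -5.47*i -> [1.19, -4.28, -9.75, -15.22, -20.69]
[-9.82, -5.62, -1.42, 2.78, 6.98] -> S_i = -9.82 + 4.20*i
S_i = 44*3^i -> [44, 132, 396, 1188, 3564]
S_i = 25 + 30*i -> [25, 55, 85, 115, 145]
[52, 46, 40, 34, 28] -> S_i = 52 + -6*i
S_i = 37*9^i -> [37, 333, 2997, 26973, 242757]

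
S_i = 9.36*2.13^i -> [9.36, 19.94, 42.47, 90.45, 192.66]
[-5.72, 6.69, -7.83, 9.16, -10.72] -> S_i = -5.72*(-1.17)^i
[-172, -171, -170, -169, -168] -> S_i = -172 + 1*i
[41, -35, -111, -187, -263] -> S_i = 41 + -76*i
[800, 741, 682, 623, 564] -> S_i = 800 + -59*i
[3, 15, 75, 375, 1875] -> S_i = 3*5^i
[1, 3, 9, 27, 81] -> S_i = 1*3^i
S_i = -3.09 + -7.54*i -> [-3.09, -10.63, -18.17, -25.71, -33.25]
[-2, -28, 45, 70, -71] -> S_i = Random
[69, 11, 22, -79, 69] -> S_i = Random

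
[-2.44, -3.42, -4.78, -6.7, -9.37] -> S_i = -2.44*1.40^i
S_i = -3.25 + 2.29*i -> [-3.25, -0.96, 1.33, 3.62, 5.91]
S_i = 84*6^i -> [84, 504, 3024, 18144, 108864]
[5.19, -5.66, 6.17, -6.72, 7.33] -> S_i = 5.19*(-1.09)^i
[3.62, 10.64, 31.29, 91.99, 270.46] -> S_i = 3.62*2.94^i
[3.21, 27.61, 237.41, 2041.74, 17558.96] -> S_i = 3.21*8.60^i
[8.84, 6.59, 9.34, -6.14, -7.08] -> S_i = Random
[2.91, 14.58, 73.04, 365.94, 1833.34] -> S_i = 2.91*5.01^i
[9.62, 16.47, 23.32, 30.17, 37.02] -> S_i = 9.62 + 6.85*i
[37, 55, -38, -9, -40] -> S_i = Random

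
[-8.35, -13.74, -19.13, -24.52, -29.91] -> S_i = -8.35 + -5.39*i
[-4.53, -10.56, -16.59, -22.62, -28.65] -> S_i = -4.53 + -6.03*i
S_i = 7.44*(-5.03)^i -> [7.44, -37.42, 188.24, -946.84, 4762.61]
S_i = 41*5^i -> [41, 205, 1025, 5125, 25625]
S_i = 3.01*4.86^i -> [3.01, 14.63, 71.09, 345.52, 1679.24]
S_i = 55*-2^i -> [55, -110, 220, -440, 880]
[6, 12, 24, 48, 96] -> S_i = 6*2^i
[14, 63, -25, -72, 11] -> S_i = Random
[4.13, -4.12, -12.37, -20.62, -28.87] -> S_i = 4.13 + -8.25*i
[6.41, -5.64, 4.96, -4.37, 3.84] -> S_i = 6.41*(-0.88)^i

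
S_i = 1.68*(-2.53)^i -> [1.68, -4.25, 10.75, -27.21, 68.83]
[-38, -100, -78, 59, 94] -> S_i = Random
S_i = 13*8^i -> [13, 104, 832, 6656, 53248]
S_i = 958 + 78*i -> [958, 1036, 1114, 1192, 1270]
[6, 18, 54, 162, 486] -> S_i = 6*3^i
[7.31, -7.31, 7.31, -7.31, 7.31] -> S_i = 7.31*(-1.00)^i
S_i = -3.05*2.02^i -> [-3.05, -6.16, -12.45, -25.14, -50.78]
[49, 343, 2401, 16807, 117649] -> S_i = 49*7^i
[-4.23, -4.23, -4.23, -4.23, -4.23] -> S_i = -4.23*1.00^i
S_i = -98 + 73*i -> [-98, -25, 48, 121, 194]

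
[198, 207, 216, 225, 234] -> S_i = 198 + 9*i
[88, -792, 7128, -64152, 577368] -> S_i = 88*-9^i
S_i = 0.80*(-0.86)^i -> [0.8, -0.69, 0.59, -0.51, 0.44]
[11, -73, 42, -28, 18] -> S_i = Random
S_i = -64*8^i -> [-64, -512, -4096, -32768, -262144]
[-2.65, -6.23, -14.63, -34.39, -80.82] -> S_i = -2.65*2.35^i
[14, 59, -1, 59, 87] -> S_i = Random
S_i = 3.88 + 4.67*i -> [3.88, 8.55, 13.22, 17.89, 22.56]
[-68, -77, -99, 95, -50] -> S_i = Random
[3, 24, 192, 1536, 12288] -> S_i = 3*8^i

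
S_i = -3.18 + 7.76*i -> [-3.18, 4.58, 12.34, 20.1, 27.86]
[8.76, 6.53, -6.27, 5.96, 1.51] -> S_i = Random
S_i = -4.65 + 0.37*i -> [-4.65, -4.28, -3.91, -3.54, -3.17]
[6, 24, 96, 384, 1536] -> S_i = 6*4^i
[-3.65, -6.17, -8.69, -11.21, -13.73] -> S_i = -3.65 + -2.52*i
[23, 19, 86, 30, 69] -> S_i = Random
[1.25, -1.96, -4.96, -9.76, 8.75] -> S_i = Random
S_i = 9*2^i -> [9, 18, 36, 72, 144]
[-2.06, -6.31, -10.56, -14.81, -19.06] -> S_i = -2.06 + -4.25*i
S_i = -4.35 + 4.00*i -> [-4.35, -0.35, 3.65, 7.65, 11.65]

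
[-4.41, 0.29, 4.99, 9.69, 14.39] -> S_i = -4.41 + 4.70*i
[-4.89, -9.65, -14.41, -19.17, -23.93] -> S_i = -4.89 + -4.76*i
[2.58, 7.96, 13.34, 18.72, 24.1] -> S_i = 2.58 + 5.38*i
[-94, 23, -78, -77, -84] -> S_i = Random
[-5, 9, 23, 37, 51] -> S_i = -5 + 14*i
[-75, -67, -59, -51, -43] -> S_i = -75 + 8*i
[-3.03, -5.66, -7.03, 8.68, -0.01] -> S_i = Random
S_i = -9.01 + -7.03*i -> [-9.01, -16.04, -23.07, -30.1, -37.13]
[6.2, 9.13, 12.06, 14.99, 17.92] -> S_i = 6.20 + 2.93*i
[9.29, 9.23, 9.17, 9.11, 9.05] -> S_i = 9.29 + -0.06*i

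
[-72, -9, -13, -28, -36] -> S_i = Random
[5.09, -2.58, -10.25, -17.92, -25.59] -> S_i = 5.09 + -7.67*i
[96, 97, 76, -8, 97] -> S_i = Random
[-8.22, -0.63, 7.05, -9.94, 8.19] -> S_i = Random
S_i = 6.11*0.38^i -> [6.11, 2.32, 0.88, 0.34, 0.13]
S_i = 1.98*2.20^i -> [1.98, 4.36, 9.58, 21.08, 46.38]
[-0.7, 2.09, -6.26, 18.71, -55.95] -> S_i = -0.70*(-2.99)^i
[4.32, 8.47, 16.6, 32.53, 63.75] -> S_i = 4.32*1.96^i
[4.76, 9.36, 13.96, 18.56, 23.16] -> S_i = 4.76 + 4.60*i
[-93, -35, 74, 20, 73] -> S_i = Random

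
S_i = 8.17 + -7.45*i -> [8.17, 0.72, -6.73, -14.18, -21.63]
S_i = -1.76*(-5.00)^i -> [-1.76, 8.8, -44.0, 220.0, -1100.0]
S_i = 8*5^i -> [8, 40, 200, 1000, 5000]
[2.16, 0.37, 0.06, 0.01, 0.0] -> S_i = 2.16*0.17^i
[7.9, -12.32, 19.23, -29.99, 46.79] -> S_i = 7.90*(-1.56)^i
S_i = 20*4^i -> [20, 80, 320, 1280, 5120]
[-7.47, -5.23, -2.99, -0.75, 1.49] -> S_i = -7.47 + 2.24*i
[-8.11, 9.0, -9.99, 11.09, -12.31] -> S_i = -8.11*(-1.11)^i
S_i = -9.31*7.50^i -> [-9.31, -69.82, -523.69, -3927.66, -29457.42]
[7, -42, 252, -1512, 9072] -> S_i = 7*-6^i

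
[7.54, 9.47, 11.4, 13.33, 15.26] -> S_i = 7.54 + 1.93*i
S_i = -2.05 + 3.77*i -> [-2.05, 1.72, 5.49, 9.26, 13.03]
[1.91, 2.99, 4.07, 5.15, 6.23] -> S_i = 1.91 + 1.08*i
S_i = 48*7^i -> [48, 336, 2352, 16464, 115248]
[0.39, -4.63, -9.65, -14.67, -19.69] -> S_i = 0.39 + -5.02*i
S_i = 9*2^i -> [9, 18, 36, 72, 144]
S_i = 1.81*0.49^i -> [1.81, 0.89, 0.43, 0.21, 0.1]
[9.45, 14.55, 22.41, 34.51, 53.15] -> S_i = 9.45*1.54^i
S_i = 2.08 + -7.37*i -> [2.08, -5.29, -12.66, -20.03, -27.4]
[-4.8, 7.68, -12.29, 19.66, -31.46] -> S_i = -4.80*(-1.60)^i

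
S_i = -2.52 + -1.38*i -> [-2.52, -3.9, -5.28, -6.66, -8.04]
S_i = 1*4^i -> [1, 4, 16, 64, 256]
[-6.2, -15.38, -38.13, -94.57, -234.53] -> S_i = -6.20*2.48^i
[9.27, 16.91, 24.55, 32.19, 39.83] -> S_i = 9.27 + 7.64*i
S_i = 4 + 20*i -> [4, 24, 44, 64, 84]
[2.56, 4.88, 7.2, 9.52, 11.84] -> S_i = 2.56 + 2.32*i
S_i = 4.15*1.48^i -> [4.15, 6.14, 9.09, 13.45, 19.91]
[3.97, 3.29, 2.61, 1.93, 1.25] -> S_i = 3.97 + -0.68*i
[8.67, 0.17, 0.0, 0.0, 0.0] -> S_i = 8.67*0.02^i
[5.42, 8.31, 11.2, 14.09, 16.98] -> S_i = 5.42 + 2.89*i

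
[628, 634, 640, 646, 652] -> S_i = 628 + 6*i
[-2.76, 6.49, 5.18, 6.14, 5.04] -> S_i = Random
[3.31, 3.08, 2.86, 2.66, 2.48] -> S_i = 3.31*0.93^i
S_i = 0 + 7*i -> [0, 7, 14, 21, 28]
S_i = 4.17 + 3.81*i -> [4.17, 7.98, 11.79, 15.6, 19.41]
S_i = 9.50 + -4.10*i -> [9.5, 5.4, 1.3, -2.8, -6.9]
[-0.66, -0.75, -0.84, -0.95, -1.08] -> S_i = -0.66*1.13^i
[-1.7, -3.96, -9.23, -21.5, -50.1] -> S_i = -1.70*2.33^i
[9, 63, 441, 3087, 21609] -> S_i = 9*7^i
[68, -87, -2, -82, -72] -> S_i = Random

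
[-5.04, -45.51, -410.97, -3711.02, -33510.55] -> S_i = -5.04*9.03^i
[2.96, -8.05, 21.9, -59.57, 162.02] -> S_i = 2.96*(-2.72)^i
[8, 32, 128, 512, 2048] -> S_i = 8*4^i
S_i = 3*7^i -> [3, 21, 147, 1029, 7203]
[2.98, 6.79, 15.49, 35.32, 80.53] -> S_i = 2.98*2.28^i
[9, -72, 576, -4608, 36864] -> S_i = 9*-8^i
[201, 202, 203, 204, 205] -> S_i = 201 + 1*i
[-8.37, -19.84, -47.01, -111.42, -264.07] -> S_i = -8.37*2.37^i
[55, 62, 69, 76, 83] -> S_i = 55 + 7*i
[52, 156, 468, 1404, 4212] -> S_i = 52*3^i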